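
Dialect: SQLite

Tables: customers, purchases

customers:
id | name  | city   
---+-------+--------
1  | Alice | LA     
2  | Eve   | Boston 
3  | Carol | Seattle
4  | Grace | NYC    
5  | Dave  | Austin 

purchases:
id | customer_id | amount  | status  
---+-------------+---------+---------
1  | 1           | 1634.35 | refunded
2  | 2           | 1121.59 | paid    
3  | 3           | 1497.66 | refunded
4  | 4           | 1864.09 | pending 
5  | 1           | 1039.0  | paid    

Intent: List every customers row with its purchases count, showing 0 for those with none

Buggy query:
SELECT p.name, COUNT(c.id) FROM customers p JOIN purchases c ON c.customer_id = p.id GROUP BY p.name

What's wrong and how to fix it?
Bug: An inner join excludes parents with zero children

Fix: Switch to LEFT JOIN to retain unmatched parent rows

Corrected query:
SELECT p.name, COUNT(c.id) FROM customers p LEFT JOIN purchases c ON c.customer_id = p.id GROUP BY p.name

Result:
name  | COUNT(c.id)
------+------------
Alice | 2          
Carol | 1          
Dave  | 0          
Eve   | 1          
Grace | 1          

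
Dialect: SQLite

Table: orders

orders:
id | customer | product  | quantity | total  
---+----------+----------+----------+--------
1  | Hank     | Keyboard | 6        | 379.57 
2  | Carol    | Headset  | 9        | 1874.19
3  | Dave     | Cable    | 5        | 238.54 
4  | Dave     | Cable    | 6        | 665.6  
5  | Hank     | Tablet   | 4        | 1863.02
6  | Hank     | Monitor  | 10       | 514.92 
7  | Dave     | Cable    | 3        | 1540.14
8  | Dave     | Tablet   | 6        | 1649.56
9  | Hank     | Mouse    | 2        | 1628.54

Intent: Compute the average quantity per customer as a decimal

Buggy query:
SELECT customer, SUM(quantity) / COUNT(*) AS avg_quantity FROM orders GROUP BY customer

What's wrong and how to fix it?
Bug: SUM(quantity) and COUNT(*) are both integers; the division truncates the fractional part

Fix: Cast one side to REAL so the division keeps the fractional part

Corrected query:
SELECT customer, SUM(quantity) * 1.0 / COUNT(*) AS avg_quantity FROM orders GROUP BY customer

Result:
customer | avg_quantity
---------+-------------
Carol    | 9           
Dave     | 5           
Hank     | 5.5         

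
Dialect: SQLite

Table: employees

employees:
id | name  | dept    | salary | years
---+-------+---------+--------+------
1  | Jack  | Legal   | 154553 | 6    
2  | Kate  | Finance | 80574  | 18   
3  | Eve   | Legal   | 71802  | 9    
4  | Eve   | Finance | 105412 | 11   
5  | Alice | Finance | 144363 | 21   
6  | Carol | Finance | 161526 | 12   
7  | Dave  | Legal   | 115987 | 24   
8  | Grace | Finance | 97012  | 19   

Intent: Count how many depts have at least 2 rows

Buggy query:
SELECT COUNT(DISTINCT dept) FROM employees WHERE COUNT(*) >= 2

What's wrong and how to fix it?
Bug: COUNT(*) cannot appear in WHERE; the per-group count doesn't exist yet

Fix: Use a subquery that GROUPs and filters with HAVING, then count its rows

Corrected query:
SELECT COUNT(*) FROM (SELECT dept FROM employees GROUP BY dept HAVING COUNT(*) >= 2)

Result:
COUNT(*)
--------
2       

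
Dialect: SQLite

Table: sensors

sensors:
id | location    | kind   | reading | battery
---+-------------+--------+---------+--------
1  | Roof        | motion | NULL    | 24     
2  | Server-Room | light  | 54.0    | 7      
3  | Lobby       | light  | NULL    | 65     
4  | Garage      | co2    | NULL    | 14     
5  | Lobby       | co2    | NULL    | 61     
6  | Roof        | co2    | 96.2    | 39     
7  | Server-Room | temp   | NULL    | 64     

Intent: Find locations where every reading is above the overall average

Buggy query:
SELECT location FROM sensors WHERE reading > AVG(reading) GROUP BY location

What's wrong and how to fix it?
Bug: WHERE evaluates per row before aggregation, so AVG() is unavailable

Fix: Compute the overall average in a scalar subquery and compare each group's MIN against it in HAVING

Corrected query:
SELECT location FROM sensors GROUP BY location HAVING MIN(reading) > (SELECT AVG(reading) FROM sensors)

Result:
location
--------
Roof    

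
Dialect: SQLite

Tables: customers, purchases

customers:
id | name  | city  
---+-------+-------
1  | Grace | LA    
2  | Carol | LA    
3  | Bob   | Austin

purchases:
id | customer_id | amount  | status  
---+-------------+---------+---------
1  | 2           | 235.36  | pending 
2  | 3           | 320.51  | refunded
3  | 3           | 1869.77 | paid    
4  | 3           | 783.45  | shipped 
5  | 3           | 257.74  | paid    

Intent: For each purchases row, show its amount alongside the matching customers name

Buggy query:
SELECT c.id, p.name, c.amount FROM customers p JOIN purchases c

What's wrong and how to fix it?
Bug: Missing join condition: each purchases row is matched to all customers rows instead of just its own

Fix: Add ON c.customer_id = p.id to the JOIN

Corrected query:
SELECT c.id, p.name, c.amount FROM customers p JOIN purchases c ON c.customer_id = p.id

Result:
id | name  | amount 
---+-------+--------
1  | Carol | 235.36 
2  | Bob   | 320.51 
3  | Bob   | 1869.77
4  | Bob   | 783.45 
5  | Bob   | 257.74 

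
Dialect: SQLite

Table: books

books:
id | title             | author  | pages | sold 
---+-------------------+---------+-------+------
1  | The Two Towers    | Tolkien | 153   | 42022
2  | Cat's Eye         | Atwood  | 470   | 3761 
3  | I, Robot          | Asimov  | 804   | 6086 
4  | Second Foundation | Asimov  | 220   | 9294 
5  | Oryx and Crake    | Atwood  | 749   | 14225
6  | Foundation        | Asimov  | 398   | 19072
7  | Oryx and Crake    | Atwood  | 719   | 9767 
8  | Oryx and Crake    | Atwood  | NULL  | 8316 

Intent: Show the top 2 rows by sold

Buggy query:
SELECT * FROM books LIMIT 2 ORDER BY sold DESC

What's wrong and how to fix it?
Bug: ORDER BY cannot follow LIMIT; LIMIT is the final clause

Fix: Sort with ORDER BY, then apply LIMIT

Corrected query:
SELECT * FROM books ORDER BY sold DESC LIMIT 2

Result:
id | title          | author  | pages | sold 
---+----------------+---------+-------+------
1  | The Two Towers | Tolkien | 153   | 42022
6  | Foundation     | Asimov  | 398   | 19072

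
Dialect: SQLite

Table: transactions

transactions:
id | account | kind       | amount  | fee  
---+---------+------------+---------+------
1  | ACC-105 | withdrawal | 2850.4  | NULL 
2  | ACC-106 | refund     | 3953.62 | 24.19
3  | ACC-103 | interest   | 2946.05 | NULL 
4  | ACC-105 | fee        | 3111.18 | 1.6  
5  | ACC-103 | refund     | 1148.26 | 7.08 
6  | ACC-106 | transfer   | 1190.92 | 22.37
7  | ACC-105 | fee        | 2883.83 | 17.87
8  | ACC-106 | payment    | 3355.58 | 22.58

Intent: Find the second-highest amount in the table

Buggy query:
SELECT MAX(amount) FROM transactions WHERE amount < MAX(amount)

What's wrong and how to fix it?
Bug: MAX(amount) on the right of the comparison is an aggregate-in-WHERE error

Fix: Compute the overall MAX in a subquery, then take MAX of rows below it

Corrected query:
SELECT MAX(amount) FROM transactions WHERE amount < (SELECT MAX(amount) FROM transactions)

Result:
MAX(amount)
-----------
3355.58    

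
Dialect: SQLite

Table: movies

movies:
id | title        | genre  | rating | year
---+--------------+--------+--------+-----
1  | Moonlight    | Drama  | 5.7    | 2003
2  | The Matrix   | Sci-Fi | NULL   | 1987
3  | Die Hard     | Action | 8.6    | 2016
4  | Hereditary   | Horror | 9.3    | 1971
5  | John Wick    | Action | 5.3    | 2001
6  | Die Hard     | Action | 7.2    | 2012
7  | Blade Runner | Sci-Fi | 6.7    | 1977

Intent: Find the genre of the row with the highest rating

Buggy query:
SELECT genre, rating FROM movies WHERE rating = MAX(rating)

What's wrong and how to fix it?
Bug: MAX(rating) is an aggregate and cannot be used directly in WHERE

Fix: Wrap MAX in a scalar subquery so WHERE compares against a single value

Corrected query:
SELECT genre, rating FROM movies WHERE rating = (SELECT MAX(rating) FROM movies)

Result:
genre  | rating
-------+-------
Horror | 9.3   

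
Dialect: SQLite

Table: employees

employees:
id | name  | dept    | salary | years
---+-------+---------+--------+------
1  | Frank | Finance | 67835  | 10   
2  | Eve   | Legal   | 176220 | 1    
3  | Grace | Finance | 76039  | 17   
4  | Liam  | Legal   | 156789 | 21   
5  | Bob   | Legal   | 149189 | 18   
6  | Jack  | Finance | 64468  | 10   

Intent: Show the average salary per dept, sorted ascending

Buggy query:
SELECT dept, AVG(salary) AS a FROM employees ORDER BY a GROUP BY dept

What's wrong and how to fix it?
Bug: GROUP BY must precede ORDER BY

Fix: Reorder: SELECT … FROM … GROUP BY … ORDER BY …

Corrected query:
SELECT dept, AVG(salary) AS a FROM employees GROUP BY dept ORDER BY a

Result:
dept    | a            
--------+--------------
Finance | 69447.333333 
Legal   | 160732.666667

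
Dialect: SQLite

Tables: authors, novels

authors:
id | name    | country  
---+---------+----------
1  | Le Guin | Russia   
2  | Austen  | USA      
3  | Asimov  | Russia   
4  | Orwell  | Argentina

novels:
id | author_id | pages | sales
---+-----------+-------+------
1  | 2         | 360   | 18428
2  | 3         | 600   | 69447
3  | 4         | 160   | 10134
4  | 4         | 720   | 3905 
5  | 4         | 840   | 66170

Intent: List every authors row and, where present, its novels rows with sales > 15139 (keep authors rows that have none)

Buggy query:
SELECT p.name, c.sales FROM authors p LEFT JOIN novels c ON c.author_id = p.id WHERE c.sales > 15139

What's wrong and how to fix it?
Bug: A WHERE condition on the right-hand table after LEFT JOIN drops unmatched parents

Fix: Put 'c.sales > 15139' in the JOIN's ON clause instead of WHERE

Corrected query:
SELECT p.name, c.sales FROM authors p LEFT JOIN novels c ON c.author_id = p.id AND c.sales > 15139

Result:
name    | sales
--------+------
Le Guin | NULL 
Austen  | 18428
Asimov  | 69447
Orwell  | 66170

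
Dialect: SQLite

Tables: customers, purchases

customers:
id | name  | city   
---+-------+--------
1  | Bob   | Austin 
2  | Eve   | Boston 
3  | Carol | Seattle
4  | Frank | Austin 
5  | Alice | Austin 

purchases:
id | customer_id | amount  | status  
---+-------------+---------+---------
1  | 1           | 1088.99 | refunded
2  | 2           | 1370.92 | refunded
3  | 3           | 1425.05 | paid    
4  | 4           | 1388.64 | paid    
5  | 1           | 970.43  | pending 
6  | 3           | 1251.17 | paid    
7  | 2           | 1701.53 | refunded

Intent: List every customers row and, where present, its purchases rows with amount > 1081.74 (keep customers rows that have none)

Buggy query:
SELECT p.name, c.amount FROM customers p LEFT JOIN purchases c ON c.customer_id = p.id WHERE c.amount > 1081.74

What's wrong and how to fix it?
Bug: Filtering c.amount in WHERE discards the NULL rows produced by LEFT JOIN, turning it into an inner join

Fix: Put 'c.amount > 1081.74' in the JOIN's ON clause instead of WHERE

Corrected query:
SELECT p.name, c.amount FROM customers p LEFT JOIN purchases c ON c.customer_id = p.id AND c.amount > 1081.74

Result:
name  | amount 
------+--------
Bob   | 1088.99
Eve   | 1370.92
Eve   | 1701.53
Carol | 1251.17
Carol | 1425.05
Frank | 1388.64
Alice | NULL   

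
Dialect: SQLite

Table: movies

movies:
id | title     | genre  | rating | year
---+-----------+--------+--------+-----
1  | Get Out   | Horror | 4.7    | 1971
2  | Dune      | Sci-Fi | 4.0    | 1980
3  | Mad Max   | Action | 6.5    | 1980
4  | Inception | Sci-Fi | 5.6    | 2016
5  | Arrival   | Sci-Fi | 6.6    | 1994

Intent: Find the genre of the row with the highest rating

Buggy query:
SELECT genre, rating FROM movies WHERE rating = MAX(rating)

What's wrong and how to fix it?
Bug: MAX(rating) is an aggregate and cannot be used directly in WHERE

Fix: Use a subquery: WHERE rating = (SELECT MAX(rating) FROM movies)

Corrected query:
SELECT genre, rating FROM movies WHERE rating = (SELECT MAX(rating) FROM movies)

Result:
genre  | rating
-------+-------
Sci-Fi | 6.6   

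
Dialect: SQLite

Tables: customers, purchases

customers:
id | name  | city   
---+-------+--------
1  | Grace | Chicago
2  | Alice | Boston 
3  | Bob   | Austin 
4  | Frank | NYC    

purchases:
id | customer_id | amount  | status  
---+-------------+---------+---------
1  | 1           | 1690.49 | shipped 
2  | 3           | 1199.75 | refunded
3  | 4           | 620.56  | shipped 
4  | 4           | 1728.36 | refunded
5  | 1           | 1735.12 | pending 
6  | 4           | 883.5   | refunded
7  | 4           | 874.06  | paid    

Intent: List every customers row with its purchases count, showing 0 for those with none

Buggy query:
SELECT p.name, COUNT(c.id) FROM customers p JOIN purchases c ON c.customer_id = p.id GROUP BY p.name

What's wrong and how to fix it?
Bug: INNER JOIN drops customers rows that have no matching purchases rows

Fix: Use LEFT JOIN so parents without children still appear (COUNT(c.id) gives 0)

Corrected query:
SELECT p.name, COUNT(c.id) FROM customers p LEFT JOIN purchases c ON c.customer_id = p.id GROUP BY p.name

Result:
name  | COUNT(c.id)
------+------------
Alice | 0          
Bob   | 1          
Frank | 4          
Grace | 2          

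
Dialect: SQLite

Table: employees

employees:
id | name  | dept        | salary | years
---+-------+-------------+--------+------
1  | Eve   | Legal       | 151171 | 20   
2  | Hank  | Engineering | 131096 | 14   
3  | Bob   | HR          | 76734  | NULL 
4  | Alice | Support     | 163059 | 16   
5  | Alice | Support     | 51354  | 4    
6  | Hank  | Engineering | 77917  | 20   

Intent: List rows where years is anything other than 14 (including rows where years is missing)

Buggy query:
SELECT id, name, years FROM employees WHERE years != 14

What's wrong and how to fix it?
Bug: Inequality against NULL is unknown, not true; rows with NULL are dropped

Fix: Add an explicit OR years IS NULL to include the missing-value rows

Corrected query:
SELECT id, name, years FROM employees WHERE years != 14 OR years IS NULL

Result:
id | name  | years
---+-------+------
1  | Eve   | 20   
3  | Bob   | NULL 
4  | Alice | 16   
5  | Alice | 4    
6  | Hank  | 20   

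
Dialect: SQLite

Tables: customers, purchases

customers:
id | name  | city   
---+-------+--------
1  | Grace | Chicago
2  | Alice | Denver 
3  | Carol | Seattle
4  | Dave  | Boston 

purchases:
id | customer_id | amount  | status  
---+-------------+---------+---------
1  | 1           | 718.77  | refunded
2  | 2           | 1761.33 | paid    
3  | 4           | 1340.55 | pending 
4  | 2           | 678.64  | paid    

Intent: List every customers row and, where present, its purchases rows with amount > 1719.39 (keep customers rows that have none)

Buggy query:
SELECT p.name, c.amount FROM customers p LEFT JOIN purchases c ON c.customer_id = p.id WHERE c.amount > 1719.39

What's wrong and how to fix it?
Bug: A WHERE condition on the right-hand table after LEFT JOIN drops unmatched parents

Fix: Put 'c.amount > 1719.39' in the JOIN's ON clause instead of WHERE

Corrected query:
SELECT p.name, c.amount FROM customers p LEFT JOIN purchases c ON c.customer_id = p.id AND c.amount > 1719.39

Result:
name  | amount 
------+--------
Grace | NULL   
Alice | 1761.33
Carol | NULL   
Dave  | NULL   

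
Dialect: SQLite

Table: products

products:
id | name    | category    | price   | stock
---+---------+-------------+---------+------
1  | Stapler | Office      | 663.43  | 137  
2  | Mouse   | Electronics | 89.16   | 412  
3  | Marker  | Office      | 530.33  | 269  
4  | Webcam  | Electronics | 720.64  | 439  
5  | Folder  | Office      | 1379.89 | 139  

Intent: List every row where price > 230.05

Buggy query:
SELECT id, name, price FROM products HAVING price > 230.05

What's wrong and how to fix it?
Bug: This is a non-aggregate query (no GROUP BY, no aggregates), so in SQLite the HAVING clause is invalid here; a row-level condition belongs in WHERE

Fix: Use WHERE for row-level filtering

Corrected query:
SELECT id, name, price FROM products WHERE price > 230.05

Result:
id | name    | price  
---+---------+--------
1  | Stapler | 663.43 
3  | Marker  | 530.33 
4  | Webcam  | 720.64 
5  | Folder  | 1379.89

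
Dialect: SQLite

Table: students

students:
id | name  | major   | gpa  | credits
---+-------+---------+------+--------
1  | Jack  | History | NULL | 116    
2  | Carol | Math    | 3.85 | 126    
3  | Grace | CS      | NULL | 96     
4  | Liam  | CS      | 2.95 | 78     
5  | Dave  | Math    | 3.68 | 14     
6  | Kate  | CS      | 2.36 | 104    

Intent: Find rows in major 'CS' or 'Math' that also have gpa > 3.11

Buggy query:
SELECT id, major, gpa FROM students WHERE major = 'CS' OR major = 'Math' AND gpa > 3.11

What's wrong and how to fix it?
Bug: Without parentheses, AND is evaluated before OR, so the gpa filter only applies to the 'Math' branch

Fix: Group the OR with parentheses (or use IN), then AND the threshold

Corrected query:
SELECT id, major, gpa FROM students WHERE (major = 'CS' OR major = 'Math') AND gpa > 3.11

Result:
id | major | gpa 
---+-------+-----
2  | Math  | 3.85
5  | Math  | 3.68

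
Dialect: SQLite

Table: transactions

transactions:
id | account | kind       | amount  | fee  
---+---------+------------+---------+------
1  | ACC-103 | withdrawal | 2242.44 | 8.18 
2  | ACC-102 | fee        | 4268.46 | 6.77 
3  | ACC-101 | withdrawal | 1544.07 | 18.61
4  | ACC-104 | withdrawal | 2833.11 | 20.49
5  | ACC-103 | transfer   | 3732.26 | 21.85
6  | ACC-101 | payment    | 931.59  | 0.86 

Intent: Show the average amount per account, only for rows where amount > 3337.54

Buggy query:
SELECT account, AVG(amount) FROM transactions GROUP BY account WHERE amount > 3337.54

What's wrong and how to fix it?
Bug: Row-level WHERE must come before GROUP BY in the clause order

Fix: Move the WHERE clause before GROUP BY

Corrected query:
SELECT account, AVG(amount) FROM transactions WHERE amount > 3337.54 GROUP BY account

Result:
account | AVG(amount)
--------+------------
ACC-102 | 4268.46    
ACC-103 | 3732.26    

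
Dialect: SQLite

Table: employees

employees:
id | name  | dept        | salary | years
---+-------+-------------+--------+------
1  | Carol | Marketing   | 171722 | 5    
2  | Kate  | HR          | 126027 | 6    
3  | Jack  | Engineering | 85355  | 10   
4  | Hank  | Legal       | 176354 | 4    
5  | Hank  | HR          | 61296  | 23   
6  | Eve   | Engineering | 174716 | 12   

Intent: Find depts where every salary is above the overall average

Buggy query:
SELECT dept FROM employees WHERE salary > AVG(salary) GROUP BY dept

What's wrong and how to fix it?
Bug: WHERE evaluates per row before aggregation, so AVG() is unavailable

Fix: Use a subquery for AVG and a HAVING MIN(...) filter so the condition holds for every row in the group

Corrected query:
SELECT dept FROM employees GROUP BY dept HAVING MIN(salary) > (SELECT AVG(salary) FROM employees)

Result:
dept     
---------
Legal    
Marketing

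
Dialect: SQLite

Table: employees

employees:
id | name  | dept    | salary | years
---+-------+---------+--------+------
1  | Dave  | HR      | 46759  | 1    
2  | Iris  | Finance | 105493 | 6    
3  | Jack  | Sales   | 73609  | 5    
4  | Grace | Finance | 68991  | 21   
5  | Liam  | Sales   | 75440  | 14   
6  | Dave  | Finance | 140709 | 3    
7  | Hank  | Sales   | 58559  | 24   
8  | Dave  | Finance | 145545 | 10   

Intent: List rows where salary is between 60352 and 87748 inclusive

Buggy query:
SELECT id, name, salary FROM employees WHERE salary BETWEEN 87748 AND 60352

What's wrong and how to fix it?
Bug: BETWEEN expects the lower bound first; with 87748 AND 60352 the range is empty

Fix: Write BETWEEN 60352 AND 87748

Corrected query:
SELECT id, name, salary FROM employees WHERE salary BETWEEN 60352 AND 87748

Result:
id | name  | salary
---+-------+-------
3  | Jack  | 73609 
4  | Grace | 68991 
5  | Liam  | 75440 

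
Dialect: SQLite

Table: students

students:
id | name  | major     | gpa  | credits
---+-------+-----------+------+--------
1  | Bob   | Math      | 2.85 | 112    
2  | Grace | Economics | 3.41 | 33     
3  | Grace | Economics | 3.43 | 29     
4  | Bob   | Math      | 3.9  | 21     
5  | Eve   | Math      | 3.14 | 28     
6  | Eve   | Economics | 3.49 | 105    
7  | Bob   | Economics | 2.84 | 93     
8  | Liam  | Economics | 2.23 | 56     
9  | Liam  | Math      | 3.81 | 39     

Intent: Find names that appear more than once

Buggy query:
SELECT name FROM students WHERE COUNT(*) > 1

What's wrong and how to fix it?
Bug: COUNT(*) is an aggregate and cannot be used in WHERE

Fix: GROUP BY name, then filter groups with HAVING COUNT(*) > 1

Corrected query:
SELECT name FROM students GROUP BY name HAVING COUNT(*) > 1

Result:
name 
-----
Bob  
Eve  
Grace
Liam 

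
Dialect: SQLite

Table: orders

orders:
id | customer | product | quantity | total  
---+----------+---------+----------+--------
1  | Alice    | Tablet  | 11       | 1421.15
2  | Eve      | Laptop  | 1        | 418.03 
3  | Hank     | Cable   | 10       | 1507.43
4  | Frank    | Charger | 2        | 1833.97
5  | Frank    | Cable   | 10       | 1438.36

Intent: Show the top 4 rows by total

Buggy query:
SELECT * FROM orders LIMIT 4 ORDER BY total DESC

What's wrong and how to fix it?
Bug: ORDER BY cannot follow LIMIT; LIMIT is the final clause

Fix: Swap the clauses: ORDER BY first, then LIMIT

Corrected query:
SELECT * FROM orders ORDER BY total DESC LIMIT 4

Result:
id | customer | product | quantity | total  
---+----------+---------+----------+--------
4  | Frank    | Charger | 2        | 1833.97
3  | Hank     | Cable   | 10       | 1507.43
5  | Frank    | Cable   | 10       | 1438.36
1  | Alice    | Tablet  | 11       | 1421.15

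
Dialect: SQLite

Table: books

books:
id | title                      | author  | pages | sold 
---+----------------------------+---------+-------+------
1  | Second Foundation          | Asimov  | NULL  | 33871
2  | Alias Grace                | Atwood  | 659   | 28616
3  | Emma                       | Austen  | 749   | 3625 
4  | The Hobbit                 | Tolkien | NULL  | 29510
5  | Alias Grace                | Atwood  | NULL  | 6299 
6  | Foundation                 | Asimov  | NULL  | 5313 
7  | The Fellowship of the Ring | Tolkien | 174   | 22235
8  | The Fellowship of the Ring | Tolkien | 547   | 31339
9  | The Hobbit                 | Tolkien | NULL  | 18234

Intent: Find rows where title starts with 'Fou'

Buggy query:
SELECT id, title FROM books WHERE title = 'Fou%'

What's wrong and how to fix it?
Bug: '=' compares the literal string including the % character; pattern matching needs LIKE

Fix: Use LIKE for wildcard pattern matching

Corrected query:
SELECT id, title FROM books WHERE title LIKE 'Fou%'

Result:
id | title     
---+-----------
6  | Foundation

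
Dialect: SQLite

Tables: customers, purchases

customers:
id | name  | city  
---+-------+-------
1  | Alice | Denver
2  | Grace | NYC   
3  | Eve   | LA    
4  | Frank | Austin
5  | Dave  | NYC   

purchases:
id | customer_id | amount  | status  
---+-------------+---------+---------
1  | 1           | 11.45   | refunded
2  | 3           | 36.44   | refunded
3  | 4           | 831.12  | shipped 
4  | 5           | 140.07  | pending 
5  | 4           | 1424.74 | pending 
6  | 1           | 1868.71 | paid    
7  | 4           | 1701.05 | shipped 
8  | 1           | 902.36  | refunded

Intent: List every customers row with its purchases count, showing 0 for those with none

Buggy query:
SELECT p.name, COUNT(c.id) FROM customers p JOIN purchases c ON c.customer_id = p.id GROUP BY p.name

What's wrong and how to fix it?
Bug: INNER JOIN drops customers rows that have no matching purchases rows

Fix: Use LEFT JOIN so parents without children still appear (COUNT(c.id) gives 0)

Corrected query:
SELECT p.name, COUNT(c.id) FROM customers p LEFT JOIN purchases c ON c.customer_id = p.id GROUP BY p.name

Result:
name  | COUNT(c.id)
------+------------
Alice | 3          
Dave  | 1          
Eve   | 1          
Frank | 3          
Grace | 0          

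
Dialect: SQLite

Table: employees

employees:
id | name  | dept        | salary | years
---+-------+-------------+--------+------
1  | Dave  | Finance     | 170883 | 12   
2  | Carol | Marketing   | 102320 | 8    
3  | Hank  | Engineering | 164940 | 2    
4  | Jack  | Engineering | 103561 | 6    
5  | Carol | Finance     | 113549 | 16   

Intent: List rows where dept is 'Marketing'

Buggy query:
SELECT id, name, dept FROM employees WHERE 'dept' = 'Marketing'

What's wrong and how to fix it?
Bug: 'dept' in single quotes is a string literal, not the column; the comparison is literal-vs-literal and never true

Fix: Remove the quotes around the column name (or use double quotes for an identifier)

Corrected query:
SELECT id, name, dept FROM employees WHERE dept = 'Marketing'

Result:
id | name  | dept     
---+-------+----------
2  | Carol | Marketing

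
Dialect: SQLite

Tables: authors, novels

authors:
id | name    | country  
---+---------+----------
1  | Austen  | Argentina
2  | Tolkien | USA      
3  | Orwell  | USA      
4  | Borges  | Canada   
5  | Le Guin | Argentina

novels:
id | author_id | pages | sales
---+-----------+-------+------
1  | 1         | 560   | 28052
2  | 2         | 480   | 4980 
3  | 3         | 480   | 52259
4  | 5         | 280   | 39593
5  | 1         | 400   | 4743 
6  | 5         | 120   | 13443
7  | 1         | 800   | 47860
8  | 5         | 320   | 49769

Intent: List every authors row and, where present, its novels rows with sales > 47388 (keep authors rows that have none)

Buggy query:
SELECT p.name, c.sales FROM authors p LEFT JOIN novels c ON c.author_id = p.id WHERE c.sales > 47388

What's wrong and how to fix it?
Bug: Filtering c.sales in WHERE discards the NULL rows produced by LEFT JOIN, turning it into an inner join

Fix: Put 'c.sales > 47388' in the JOIN's ON clause instead of WHERE

Corrected query:
SELECT p.name, c.sales FROM authors p LEFT JOIN novels c ON c.author_id = p.id AND c.sales > 47388

Result:
name    | sales
--------+------
Austen  | 47860
Tolkien | NULL 
Orwell  | 52259
Borges  | NULL 
Le Guin | 49769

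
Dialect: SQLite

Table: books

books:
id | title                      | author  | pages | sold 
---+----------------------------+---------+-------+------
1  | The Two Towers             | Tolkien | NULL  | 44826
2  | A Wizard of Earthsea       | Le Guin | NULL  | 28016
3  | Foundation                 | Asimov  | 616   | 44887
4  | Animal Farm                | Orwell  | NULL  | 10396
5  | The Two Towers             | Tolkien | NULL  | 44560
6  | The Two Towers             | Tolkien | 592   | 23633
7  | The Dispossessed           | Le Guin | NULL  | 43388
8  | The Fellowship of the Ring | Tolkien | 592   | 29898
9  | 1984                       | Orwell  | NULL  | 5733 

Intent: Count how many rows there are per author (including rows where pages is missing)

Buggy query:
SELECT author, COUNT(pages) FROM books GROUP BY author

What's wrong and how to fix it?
Bug: COUNT(column) counts non-NULL values only; rows with NULL pages aren't counted

Fix: Use COUNT(*) to count all rows regardless of NULL

Corrected query:
SELECT author, COUNT(*) FROM books GROUP BY author

Result:
author  | COUNT(*)
--------+---------
Asimov  | 1       
Le Guin | 2       
Orwell  | 2       
Tolkien | 4       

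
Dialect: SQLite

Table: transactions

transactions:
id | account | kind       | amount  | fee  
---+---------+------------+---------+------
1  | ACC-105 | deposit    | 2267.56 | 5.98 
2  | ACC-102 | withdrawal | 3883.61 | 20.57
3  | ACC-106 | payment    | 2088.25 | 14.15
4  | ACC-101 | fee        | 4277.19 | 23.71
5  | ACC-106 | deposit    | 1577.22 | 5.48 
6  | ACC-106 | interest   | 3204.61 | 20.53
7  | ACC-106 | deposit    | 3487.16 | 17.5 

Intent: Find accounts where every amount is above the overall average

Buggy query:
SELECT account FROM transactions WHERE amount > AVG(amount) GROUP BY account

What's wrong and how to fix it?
Bug: WHERE evaluates per row before aggregation, so AVG() is unavailable

Fix: Compute the overall average in a scalar subquery and compare each group's MIN against it in HAVING

Corrected query:
SELECT account FROM transactions GROUP BY account HAVING MIN(amount) > (SELECT AVG(amount) FROM transactions)

Result:
account
-------
ACC-101
ACC-102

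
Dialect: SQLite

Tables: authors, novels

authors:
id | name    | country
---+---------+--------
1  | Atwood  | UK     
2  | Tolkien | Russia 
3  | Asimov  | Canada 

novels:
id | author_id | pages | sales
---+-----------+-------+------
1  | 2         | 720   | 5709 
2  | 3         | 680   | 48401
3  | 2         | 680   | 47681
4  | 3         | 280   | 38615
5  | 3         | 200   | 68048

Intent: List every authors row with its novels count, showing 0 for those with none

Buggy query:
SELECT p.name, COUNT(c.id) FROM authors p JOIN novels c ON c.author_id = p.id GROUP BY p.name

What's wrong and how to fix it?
Bug: An inner join excludes parents with zero children

Fix: Use LEFT JOIN so parents without children still appear (COUNT(c.id) gives 0)

Corrected query:
SELECT p.name, COUNT(c.id) FROM authors p LEFT JOIN novels c ON c.author_id = p.id GROUP BY p.name

Result:
name    | COUNT(c.id)
--------+------------
Asimov  | 3          
Atwood  | 0          
Tolkien | 2          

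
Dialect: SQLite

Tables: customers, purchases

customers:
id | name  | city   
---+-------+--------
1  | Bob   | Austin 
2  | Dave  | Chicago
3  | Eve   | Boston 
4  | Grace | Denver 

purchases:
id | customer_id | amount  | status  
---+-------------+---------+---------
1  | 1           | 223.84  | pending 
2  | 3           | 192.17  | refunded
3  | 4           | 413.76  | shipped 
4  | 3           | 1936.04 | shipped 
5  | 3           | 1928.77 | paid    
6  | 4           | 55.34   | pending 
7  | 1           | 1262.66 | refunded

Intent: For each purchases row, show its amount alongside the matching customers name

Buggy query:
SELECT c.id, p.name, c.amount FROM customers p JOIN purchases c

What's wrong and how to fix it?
Bug: Missing join condition: each purchases row is matched to all customers rows instead of just its own

Fix: Specify the join condition linking the foreign key to the parent id

Corrected query:
SELECT c.id, p.name, c.amount FROM customers p JOIN purchases c ON c.customer_id = p.id

Result:
id | name  | amount 
---+-------+--------
1  | Bob   | 223.84 
2  | Eve   | 192.17 
3  | Grace | 413.76 
4  | Eve   | 1936.04
5  | Eve   | 1928.77
6  | Grace | 55.34  
7  | Bob   | 1262.66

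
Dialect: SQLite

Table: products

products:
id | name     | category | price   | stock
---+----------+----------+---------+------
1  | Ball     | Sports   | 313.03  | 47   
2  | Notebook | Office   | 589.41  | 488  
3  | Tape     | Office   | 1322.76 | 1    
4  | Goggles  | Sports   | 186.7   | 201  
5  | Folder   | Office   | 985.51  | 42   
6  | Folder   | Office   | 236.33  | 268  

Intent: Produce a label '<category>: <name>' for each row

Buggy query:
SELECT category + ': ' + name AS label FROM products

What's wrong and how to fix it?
Bug: '+' is numeric addition; on text columns SQLite converts them to 0 instead of concatenating

Fix: Use the || operator for string concatenation

Corrected query:
SELECT category || ': ' || name AS label FROM products

Result:
label           
----------------
Sports: Ball    
Office: Notebook
Office: Tape    
Sports: Goggles 
Office: Folder  
Office: Folder  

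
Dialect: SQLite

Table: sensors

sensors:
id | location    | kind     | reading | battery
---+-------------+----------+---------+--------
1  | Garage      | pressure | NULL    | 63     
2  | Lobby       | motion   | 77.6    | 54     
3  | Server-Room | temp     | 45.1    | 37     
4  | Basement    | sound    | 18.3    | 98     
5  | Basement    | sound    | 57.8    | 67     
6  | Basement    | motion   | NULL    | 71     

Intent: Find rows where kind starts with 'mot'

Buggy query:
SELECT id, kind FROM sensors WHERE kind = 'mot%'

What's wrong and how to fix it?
Bug: '=' compares the literal string including the % character; pattern matching needs LIKE

Fix: Replace '=' with LIKE so 'mot%' is treated as a pattern

Corrected query:
SELECT id, kind FROM sensors WHERE kind LIKE 'mot%'

Result:
id | kind  
---+-------
2  | motion
6  | motion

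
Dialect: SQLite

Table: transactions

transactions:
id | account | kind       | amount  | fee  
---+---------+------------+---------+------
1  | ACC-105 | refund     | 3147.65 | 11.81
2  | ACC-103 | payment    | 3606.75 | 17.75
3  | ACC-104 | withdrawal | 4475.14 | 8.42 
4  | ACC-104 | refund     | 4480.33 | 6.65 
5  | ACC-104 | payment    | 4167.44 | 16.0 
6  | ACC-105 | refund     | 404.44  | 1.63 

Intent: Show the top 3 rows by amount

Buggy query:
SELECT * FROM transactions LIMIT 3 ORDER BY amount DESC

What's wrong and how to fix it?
Bug: LIMIT must come after ORDER BY

Fix: Swap the clauses: ORDER BY first, then LIMIT

Corrected query:
SELECT * FROM transactions ORDER BY amount DESC LIMIT 3

Result:
id | account | kind       | amount  | fee 
---+---------+------------+---------+-----
4  | ACC-104 | refund     | 4480.33 | 6.65
3  | ACC-104 | withdrawal | 4475.14 | 8.42
5  | ACC-104 | payment    | 4167.44 | 16  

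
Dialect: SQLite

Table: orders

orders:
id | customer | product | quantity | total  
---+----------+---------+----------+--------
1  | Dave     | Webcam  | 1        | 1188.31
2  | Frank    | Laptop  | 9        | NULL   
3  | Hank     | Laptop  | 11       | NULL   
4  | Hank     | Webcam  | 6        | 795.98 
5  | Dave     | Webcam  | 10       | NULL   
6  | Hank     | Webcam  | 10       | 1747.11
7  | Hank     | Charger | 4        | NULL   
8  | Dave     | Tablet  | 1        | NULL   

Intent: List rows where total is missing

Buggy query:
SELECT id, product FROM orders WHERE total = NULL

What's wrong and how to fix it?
Bug: Comparing to NULL with '=' never matches; NULL = NULL is unknown, not true

Fix: Use IS NULL to test for NULL

Corrected query:
SELECT id, product FROM orders WHERE total IS NULL

Result:
id | product
---+--------
2  | Laptop 
3  | Laptop 
5  | Webcam 
7  | Charger
8  | Tablet 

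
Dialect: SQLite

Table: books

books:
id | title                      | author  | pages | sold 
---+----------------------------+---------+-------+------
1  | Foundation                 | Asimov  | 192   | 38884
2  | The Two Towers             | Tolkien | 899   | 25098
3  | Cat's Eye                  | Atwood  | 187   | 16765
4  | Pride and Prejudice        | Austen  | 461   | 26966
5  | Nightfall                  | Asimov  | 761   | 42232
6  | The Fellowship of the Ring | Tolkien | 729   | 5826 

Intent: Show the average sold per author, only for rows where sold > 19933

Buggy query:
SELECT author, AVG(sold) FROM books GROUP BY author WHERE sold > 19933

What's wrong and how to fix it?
Bug: Row-level WHERE must come before GROUP BY in the clause order

Fix: Place WHERE between FROM and GROUP BY

Corrected query:
SELECT author, AVG(sold) FROM books WHERE sold > 19933 GROUP BY author

Result:
author  | AVG(sold)
--------+----------
Asimov  | 40558    
Austen  | 26966    
Tolkien | 25098    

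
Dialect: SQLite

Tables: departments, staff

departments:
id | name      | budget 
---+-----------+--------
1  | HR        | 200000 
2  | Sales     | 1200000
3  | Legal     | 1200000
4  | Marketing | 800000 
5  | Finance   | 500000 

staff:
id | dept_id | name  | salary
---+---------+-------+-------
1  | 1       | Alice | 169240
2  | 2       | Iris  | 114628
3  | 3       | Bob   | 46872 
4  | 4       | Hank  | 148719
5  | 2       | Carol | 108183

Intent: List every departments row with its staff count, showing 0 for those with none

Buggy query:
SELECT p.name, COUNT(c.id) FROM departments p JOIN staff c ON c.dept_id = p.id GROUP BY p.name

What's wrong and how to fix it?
Bug: INNER JOIN drops departments rows that have no matching staff rows

Fix: Switch to LEFT JOIN to retain unmatched parent rows

Corrected query:
SELECT p.name, COUNT(c.id) FROM departments p LEFT JOIN staff c ON c.dept_id = p.id GROUP BY p.name

Result:
name      | COUNT(c.id)
----------+------------
Finance   | 0          
HR        | 1          
Legal     | 1          
Marketing | 1          
Sales     | 2          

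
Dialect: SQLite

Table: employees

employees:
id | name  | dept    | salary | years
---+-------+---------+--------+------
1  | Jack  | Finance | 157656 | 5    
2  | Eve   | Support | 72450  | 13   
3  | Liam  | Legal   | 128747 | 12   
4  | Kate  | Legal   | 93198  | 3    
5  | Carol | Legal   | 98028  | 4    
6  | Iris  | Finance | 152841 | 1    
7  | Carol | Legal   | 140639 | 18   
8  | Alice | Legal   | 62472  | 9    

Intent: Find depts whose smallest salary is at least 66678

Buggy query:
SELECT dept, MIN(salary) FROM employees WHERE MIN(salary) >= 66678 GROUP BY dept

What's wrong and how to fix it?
Bug: MIN() in WHERE is a misuse of aggregate

Fix: Replace WHERE with HAVING after the GROUP BY

Corrected query:
SELECT dept, MIN(salary) FROM employees GROUP BY dept HAVING MIN(salary) >= 66678

Result:
dept    | MIN(salary)
--------+------------
Finance | 152841     
Support | 72450      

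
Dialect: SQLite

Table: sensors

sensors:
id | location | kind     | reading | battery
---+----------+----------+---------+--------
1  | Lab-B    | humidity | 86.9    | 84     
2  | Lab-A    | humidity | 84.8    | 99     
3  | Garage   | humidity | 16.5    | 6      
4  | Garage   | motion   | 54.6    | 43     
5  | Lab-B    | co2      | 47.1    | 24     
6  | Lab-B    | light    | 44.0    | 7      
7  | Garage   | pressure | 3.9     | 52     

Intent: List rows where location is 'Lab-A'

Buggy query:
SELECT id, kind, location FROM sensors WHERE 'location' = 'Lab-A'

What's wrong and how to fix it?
Bug: Single quotes denote string literals in SQL; the column name is being compared as a constant string

Fix: Remove the quotes around the column name (or use double quotes for an identifier)

Corrected query:
SELECT id, kind, location FROM sensors WHERE location = 'Lab-A'

Result:
id | kind     | location
---+----------+---------
2  | humidity | Lab-A   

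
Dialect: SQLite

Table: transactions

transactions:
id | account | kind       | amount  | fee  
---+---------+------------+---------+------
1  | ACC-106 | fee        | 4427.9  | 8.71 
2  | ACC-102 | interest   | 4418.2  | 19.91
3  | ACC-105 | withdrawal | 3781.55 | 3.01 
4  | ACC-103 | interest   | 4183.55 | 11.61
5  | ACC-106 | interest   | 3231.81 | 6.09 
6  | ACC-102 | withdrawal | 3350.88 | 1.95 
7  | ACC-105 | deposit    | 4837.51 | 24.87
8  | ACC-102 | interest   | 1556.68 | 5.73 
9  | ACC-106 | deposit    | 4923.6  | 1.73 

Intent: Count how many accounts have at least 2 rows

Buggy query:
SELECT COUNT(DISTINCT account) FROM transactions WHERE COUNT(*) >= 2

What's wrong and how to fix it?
Bug: COUNT(*) cannot appear in WHERE; the per-group count doesn't exist yet

Fix: Group first with HAVING COUNT(*) >= 2, then COUNT the resulting groups

Corrected query:
SELECT COUNT(*) FROM (SELECT account FROM transactions GROUP BY account HAVING COUNT(*) >= 2)

Result:
COUNT(*)
--------
3       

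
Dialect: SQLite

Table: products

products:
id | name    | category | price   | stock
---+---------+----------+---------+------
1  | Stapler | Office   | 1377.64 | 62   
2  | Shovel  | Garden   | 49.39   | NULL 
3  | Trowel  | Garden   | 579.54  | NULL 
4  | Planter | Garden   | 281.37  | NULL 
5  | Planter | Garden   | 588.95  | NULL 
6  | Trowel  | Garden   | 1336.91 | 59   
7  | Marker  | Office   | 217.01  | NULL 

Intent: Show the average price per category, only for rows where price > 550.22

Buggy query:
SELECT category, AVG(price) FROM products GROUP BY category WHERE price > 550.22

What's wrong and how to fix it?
Bug: Row-level WHERE must come before GROUP BY in the clause order

Fix: Move the WHERE clause before GROUP BY

Corrected query:
SELECT category, AVG(price) FROM products WHERE price > 550.22 GROUP BY category

Result:
category | AVG(price)
---------+-----------
Garden   | 835.133333
Office   | 1377.64   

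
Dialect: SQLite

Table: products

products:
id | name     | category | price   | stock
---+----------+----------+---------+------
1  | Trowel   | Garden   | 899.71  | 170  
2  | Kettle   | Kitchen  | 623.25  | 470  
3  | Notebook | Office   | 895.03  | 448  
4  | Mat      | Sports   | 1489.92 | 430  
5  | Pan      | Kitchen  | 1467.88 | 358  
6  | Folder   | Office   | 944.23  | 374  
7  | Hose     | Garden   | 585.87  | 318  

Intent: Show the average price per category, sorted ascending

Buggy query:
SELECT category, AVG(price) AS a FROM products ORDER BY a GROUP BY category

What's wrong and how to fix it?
Bug: ORDER BY appears before GROUP BY; SQL clause order requires GROUP BY first

Fix: Move ORDER BY to the end, after GROUP BY

Corrected query:
SELECT category, AVG(price) AS a FROM products GROUP BY category ORDER BY a

Result:
category | a       
---------+---------
Garden   | 742.79  
Office   | 919.63  
Kitchen  | 1045.565
Sports   | 1489.92 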